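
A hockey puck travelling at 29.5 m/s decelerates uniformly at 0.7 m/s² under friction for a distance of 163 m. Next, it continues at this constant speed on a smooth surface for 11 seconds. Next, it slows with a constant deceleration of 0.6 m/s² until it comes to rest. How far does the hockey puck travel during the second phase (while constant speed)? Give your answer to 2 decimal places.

Phase 1 (decelerating): v₀ = 29.5 m/s, a = -0.7 m/s².
v² = v₀² + 2aΔx = 29.5² + 2·-0.7·163 = 642 → v = 25.3 m/s
t = (v − v₀)/a = (25.3 − 29.5)/-0.7 = 5.94 s

Phase 2 (constant speed): v₀ = 25.3 m/s, a = 0 m/s².
v = v₀ + at = 25.3 + (0)(11) = 25.3 m/s
Δx = v₀t + ½at² = 25.3·11 + 0.5·0·11² = 279 m
Distance in phase 2 = 279 m

278.73 m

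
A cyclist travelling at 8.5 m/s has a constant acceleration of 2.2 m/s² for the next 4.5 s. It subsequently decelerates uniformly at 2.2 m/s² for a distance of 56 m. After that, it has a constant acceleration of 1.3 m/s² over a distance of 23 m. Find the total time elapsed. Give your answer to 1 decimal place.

10.6 s

Phase 1 (accelerating): v₀ = 8.50 m/s, a = 2.2 m/s².
v = v₀ + at = 8.50 + (2.2)(4.5) = 18.4 m/s
Δx = v₀t + ½at² = 8.50·4.5 + 0.5·2.2·4.5² = 60.5 m

Phase 2 (decelerating): v₀ = 18.4 m/s, a = -2.2 m/s².
v² = v₀² + 2aΔx = 18.4² + 2·-2.2·56 = 92.2 → v = 9.60 m/s
t = (v − v₀)/a = (9.60 − 18.4)/-2.2 = 4.00 s

Phase 3 (accelerating): v₀ = 9.60 m/s, a = 1.3 m/s².
v² = v₀² + 2aΔx = 9.60² + 2·1.3·23 = 152 → v = 12.3 m/s
t = (v − v₀)/a = (12.3 − 9.60)/1.3 = 2.10 s
Total time = 4.50 + 4.00 + 2.10 = 10.6 s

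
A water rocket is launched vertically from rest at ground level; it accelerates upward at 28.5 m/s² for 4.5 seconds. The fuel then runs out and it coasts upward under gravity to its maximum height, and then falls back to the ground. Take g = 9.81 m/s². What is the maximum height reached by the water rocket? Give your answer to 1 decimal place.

Phase 1 (powered ascent): v₀ = 0 m/s, a = 28.5 m/s².
v = v₀ + at = 0 + (28.5)(4.5) = 128 m/s
Δx = v₀t + ½at² = 0·4.5 + 0.5·28.5·4.5² = 289 m

Phase 2 (coasting upward): v₀ = 128 m/s, a = -9.81 m/s².
v = v₀ + at → t = (0 − 128) / -9.81 = 13.1 s
v² = v₀² + 2aΔx → Δx = (0² − 128²)/(2·-9.81) = 838 m
Maximum height = 289 + 838 = 1130 m

1126.9 m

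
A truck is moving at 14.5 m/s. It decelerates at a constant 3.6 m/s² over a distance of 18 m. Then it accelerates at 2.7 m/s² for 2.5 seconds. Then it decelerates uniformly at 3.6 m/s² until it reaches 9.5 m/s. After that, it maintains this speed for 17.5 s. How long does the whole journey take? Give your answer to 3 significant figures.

23.3 s

Phase 1 (decelerating): v₀ = 14.5 m/s, a = -3.6 m/s².
v² = v₀² + 2aΔx = 14.5² + 2·-3.6·18 = 80.7 → v = 8.98 m/s
t = (v − v₀)/a = (8.98 − 14.5)/-3.6 = 1.53 s

Phase 2 (accelerating): v₀ = 8.98 m/s, a = 2.7 m/s².
v = v₀ + at = 8.98 + (2.7)(2.5) = 15.7 m/s
Δx = v₀t + ½at² = 8.98·2.5 + 0.5·2.7·2.5² = 30.9 m

Phase 3 (decelerating): v₀ = 15.7 m/s, a = -3.6 m/s².
v = v₀ + at → t = (9.5 − 15.7) / -3.6 = 1.73 s
v² = v₀² + 2aΔx → Δx = (9.5² − 15.7²)/(2·-3.6) = 21.8 m

Phase 4 (constant speed): v₀ = 9.50 m/s, a = 0 m/s².
v = v₀ + at = 9.50 + (0)(17.5) = 9.50 m/s
Δx = v₀t + ½at² = 9.50·17.5 + 0.5·0·17.5² = 166 m
Total time = 1.53 + 2.50 + 1.73 + 17.5 = 23.3 s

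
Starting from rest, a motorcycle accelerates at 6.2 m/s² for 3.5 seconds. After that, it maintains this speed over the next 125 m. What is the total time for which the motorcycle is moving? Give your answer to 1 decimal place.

Phase 1 (accelerating): v₀ = 0 m/s, a = 6.2 m/s².
v = v₀ + at = 0 + (6.2)(3.5) = 21.7 m/s
Δx = v₀t + ½at² = 0·3.5 + 0.5·6.2·3.5² = 38.0 m

Phase 2 (constant speed): v₀ = 21.7 m/s, a = 0 m/s².
Constant speed: t = d/v = 125/21.7 = 5.76 s
Total time = 3.50 + 5.76 = 9.26 s

9.3 s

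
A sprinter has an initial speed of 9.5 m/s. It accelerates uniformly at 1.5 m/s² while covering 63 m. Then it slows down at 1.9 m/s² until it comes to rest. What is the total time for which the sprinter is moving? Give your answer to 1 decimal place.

Phase 1 (accelerating): v₀ = 9.50 m/s, a = 1.5 m/s².
v² = v₀² + 2aΔx = 9.50² + 2·1.5·63 = 279 → v = 16.7 m/s
t = (v − v₀)/a = (16.7 − 9.50)/1.5 = 4.81 s

Phase 2 (decelerating): v₀ = 16.7 m/s, a = -1.9 m/s².
v = v₀ + at → t = (0 − 16.7) / -1.9 = 8.80 s
v² = v₀² + 2aΔx → Δx = (0² − 16.7²)/(2·-1.9) = 73.5 m
Total time = 4.81 + 8.80 = 13.6 s

13.6 s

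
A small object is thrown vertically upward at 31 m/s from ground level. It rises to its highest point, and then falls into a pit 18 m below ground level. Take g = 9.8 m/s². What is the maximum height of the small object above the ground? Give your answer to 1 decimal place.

Phase 1 (rising): v₀ = 31.0 m/s, a = -9.8 m/s².
v = v₀ + at → t = (0 − 31.0) / -9.8 = 3.16 s
v² = v₀² + 2aΔx → Δx = (0² − 31.0²)/(2·-9.8) = 49.0 m
Maximum height = 49.0 m

49.0 m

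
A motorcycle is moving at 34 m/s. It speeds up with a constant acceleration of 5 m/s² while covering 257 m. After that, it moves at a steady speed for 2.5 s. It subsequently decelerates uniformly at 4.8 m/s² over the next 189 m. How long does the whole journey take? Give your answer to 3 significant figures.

Phase 1 (accelerating): v₀ = 34.0 m/s, a = 5 m/s².
v² = v₀² + 2aΔx = 34.0² + 2·5·257 = 3730 → v = 61.0 m/s
t = (v − v₀)/a = (61.0 − 34.0)/5 = 5.41 s

Phase 2 (constant speed): v₀ = 61.0 m/s, a = 0 m/s².
v = v₀ + at = 61.0 + (0)(2.5) = 61.0 m/s
Δx = v₀t + ½at² = 61.0·2.5 + 0.5·0·2.5² = 153 m

Phase 3 (decelerating): v₀ = 61.0 m/s, a = -4.8 m/s².
v² = v₀² + 2aΔx = 61.0² + 2·-4.8·189 = 1910 → v = 43.7 m/s
t = (v − v₀)/a = (43.7 − 61.0)/-4.8 = 3.61 s
Total time = 5.41 + 2.50 + 3.61 = 11.5 s

11.5 s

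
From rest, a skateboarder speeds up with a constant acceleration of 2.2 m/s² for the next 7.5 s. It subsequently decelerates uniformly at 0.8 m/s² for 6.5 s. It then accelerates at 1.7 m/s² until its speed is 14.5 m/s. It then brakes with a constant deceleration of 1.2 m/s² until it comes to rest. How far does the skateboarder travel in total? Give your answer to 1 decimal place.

Phase 1 (accelerating): v₀ = 0 m/s, a = 2.2 m/s².
v = v₀ + at = 0 + (2.2)(7.5) = 16.5 m/s
Δx = v₀t + ½at² = 0·7.5 + 0.5·2.2·7.5² = 61.9 m

Phase 2 (decelerating): v₀ = 16.5 m/s, a = -0.8 m/s².
v = v₀ + at = 16.5 + (-0.8)(6.5) = 11.3 m/s
Δx = v₀t + ½at² = 16.5·6.5 + 0.5·-0.8·6.5² = 90.3 m

Phase 3 (accelerating): v₀ = 11.3 m/s, a = 1.7 m/s².
v = v₀ + at → t = (14.5 − 11.3) / 1.7 = 1.88 s
v² = v₀² + 2aΔx → Δx = (14.5² − 11.3²)/(2·1.7) = 24.3 m

Phase 4 (decelerating): v₀ = 14.5 m/s, a = -1.2 m/s².
v = v₀ + at → t = (0 − 14.5) / -1.2 = 12.1 s
v² = v₀² + 2aΔx → Δx = (0² − 14.5²)/(2·-1.2) = 87.6 m
Total distance = 61.9 + 90.3 + 24.3 + 87.6 = 264 m

264.1 m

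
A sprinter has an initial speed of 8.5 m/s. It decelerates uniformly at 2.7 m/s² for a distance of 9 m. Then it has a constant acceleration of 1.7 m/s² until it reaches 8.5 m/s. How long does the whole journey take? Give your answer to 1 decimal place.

3.5 s

Phase 1 (decelerating): v₀ = 8.50 m/s, a = -2.7 m/s².
v² = v₀² + 2aΔx = 8.50² + 2·-2.7·9 = 23.6 → v = 4.86 m/s
t = (v − v₀)/a = (4.86 − 8.50)/-2.7 = 1.35 s

Phase 2 (accelerating): v₀ = 4.86 m/s, a = 1.7 m/s².
v = v₀ + at → t = (8.5 − 4.86) / 1.7 = 2.14 s
v² = v₀² + 2aΔx → Δx = (8.5² − 4.86²)/(2·1.7) = 14.3 m
Total time = 1.35 + 2.14 = 3.49 s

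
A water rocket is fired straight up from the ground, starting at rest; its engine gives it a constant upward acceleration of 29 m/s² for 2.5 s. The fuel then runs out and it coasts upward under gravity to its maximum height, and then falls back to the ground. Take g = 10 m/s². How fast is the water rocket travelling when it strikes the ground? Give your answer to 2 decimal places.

Phase 1 (powered ascent): v₀ = 0 m/s, a = 29 m/s².
v = v₀ + at = 0 + (29)(2.5) = 72.5 m/s
Δx = v₀t + ½at² = 0·2.5 + 0.5·29·2.5² = 90.6 m

Phase 2 (coasting upward): v₀ = 72.5 m/s, a = -10 m/s².
v = v₀ + at → t = (0 − 72.5) / -10 = 7.25 s
v² = v₀² + 2aΔx → Δx = (0² − 72.5²)/(2·-10) = 263 m

Phase 3 (free fall): v₀ = 0 m/s, a = -10 m/s².
Falls 353 m from rest: t = √(2·353/10) = 8.41 s; v = g·t = 84.1 m/s.
Impact speed = 84.1 m/s

84.08 m/s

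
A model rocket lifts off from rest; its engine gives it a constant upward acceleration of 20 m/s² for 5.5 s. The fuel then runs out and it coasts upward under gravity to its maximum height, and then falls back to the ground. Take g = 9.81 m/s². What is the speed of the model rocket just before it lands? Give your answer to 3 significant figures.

Phase 1 (powered ascent): v₀ = 0 m/s, a = 20 m/s².
v = v₀ + at = 0 + (20)(5.5) = 110 m/s
Δx = v₀t + ½at² = 0·5.5 + 0.5·20·5.5² = 302 m

Phase 2 (coasting upward): v₀ = 110 m/s, a = -9.81 m/s².
v = v₀ + at → t = (0 − 110) / -9.81 = 11.2 s
v² = v₀² + 2aΔx → Δx = (0² − 110²)/(2·-9.81) = 617 m

Phase 3 (free fall): v₀ = 0 m/s, a = -9.81 m/s².
Falls 919 m from rest: t = √(2·919/9.81) = 13.7 s; v = g·t = 134 m/s.
Impact speed = 134 m/s

134 m/s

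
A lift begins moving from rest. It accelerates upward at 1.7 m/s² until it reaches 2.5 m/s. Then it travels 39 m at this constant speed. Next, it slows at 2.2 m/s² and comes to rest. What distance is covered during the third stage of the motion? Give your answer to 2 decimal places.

Phase 1 (accelerating): v₀ = 0 m/s, a = 1.7 m/s².
v = v₀ + at → t = (2.5 − 0) / 1.7 = 1.47 s
v² = v₀² + 2aΔx → Δx = (2.5² − 0²)/(2·1.7) = 1.84 m

Phase 2 (constant speed): v₀ = 2.50 m/s, a = 0 m/s².
Constant speed: t = d/v = 39/2.50 = 15.6 s

Phase 3 (decelerating): v₀ = 2.50 m/s, a = -2.2 m/s².
v = v₀ + at → t = (0 − 2.50) / -2.2 = 1.14 s
v² = v₀² + 2aΔx → Δx = (0² − 2.50²)/(2·-2.2) = 1.42 m
Distance in phase 3 = 1.42 m

1.42 m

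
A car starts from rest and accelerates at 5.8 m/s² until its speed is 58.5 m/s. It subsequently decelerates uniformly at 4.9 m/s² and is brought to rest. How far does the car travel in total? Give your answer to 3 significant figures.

Phase 1 (accelerating): v₀ = 0 m/s, a = 5.8 m/s².
v = v₀ + at → t = (58.5 − 0) / 5.8 = 10.1 s
v² = v₀² + 2aΔx → Δx = (58.5² − 0²)/(2·5.8) = 295 m

Phase 2 (decelerating): v₀ = 58.5 m/s, a = -4.9 m/s².
v = v₀ + at → t = (0 − 58.5) / -4.9 = 11.9 s
v² = v₀² + 2aΔx → Δx = (0² − 58.5²)/(2·-4.9) = 349 m
Total distance = 295 + 349 = 644 m

644 m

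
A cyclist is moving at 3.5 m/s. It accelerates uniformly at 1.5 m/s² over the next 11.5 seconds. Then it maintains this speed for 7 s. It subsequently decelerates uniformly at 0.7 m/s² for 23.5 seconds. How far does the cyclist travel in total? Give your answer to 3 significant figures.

579 m

Phase 1 (accelerating): v₀ = 3.50 m/s, a = 1.5 m/s².
v = v₀ + at = 3.50 + (1.5)(11.5) = 20.8 m/s
Δx = v₀t + ½at² = 3.50·11.5 + 0.5·1.5·11.5² = 139 m

Phase 2 (constant speed): v₀ = 20.8 m/s, a = 0 m/s².
v = v₀ + at = 20.8 + (0)(7) = 20.8 m/s
Δx = v₀t + ½at² = 20.8·7 + 0.5·0·7² = 145 m

Phase 3 (decelerating): v₀ = 20.8 m/s, a = -0.7 m/s².
v = v₀ + at = 20.8 + (-0.7)(23.5) = 4.30 m/s
Δx = v₀t + ½at² = 20.8·23.5 + 0.5·-0.7·23.5² = 294 m
Total distance = 139 + 145 + 294 = 579 m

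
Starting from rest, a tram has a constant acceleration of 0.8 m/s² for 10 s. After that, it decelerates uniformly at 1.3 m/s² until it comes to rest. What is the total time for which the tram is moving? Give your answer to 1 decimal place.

16.2 s

Phase 1 (accelerating): v₀ = 0 m/s, a = 0.8 m/s².
v = v₀ + at = 0 + (0.8)(10) = 8.00 m/s
Δx = v₀t + ½at² = 0·10 + 0.5·0.8·10² = 40.0 m

Phase 2 (decelerating): v₀ = 8.00 m/s, a = -1.3 m/s².
v = v₀ + at → t = (0 − 8.00) / -1.3 = 6.15 s
v² = v₀² + 2aΔx → Δx = (0² − 8.00²)/(2·-1.3) = 24.6 m
Total time = 10.0 + 6.15 = 16.2 s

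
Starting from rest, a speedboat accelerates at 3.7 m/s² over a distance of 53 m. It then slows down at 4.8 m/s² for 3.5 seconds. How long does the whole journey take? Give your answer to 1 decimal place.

Phase 1 (accelerating): v₀ = 0 m/s, a = 3.7 m/s².
v² = v₀² + 2aΔx = 0² + 2·3.7·53 = 392 → v = 19.8 m/s
t = (v − v₀)/a = (19.8 − 0)/3.7 = 5.35 s

Phase 2 (decelerating): v₀ = 19.8 m/s, a = -4.8 m/s².
v = v₀ + at = 19.8 + (-4.8)(3.5) = 3.00 m/s
Δx = v₀t + ½at² = 19.8·3.5 + 0.5·-4.8·3.5² = 39.9 m
Total time = 5.35 + 3.50 = 8.85 s

8.9 s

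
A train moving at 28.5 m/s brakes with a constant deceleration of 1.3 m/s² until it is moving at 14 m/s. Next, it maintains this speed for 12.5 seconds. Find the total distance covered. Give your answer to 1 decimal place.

Phase 1 (decelerating): v₀ = 28.5 m/s, a = -1.3 m/s².
v = v₀ + at → t = (14 − 28.5) / -1.3 = 11.2 s
v² = v₀² + 2aΔx → Δx = (14² − 28.5²)/(2·-1.3) = 237 m

Phase 2 (constant speed): v₀ = 14.0 m/s, a = 0 m/s².
v = v₀ + at = 14.0 + (0)(12.5) = 14.0 m/s
Δx = v₀t + ½at² = 14.0·12.5 + 0.5·0·12.5² = 175 m
Total distance = 237 + 175 = 412 m

412.0 m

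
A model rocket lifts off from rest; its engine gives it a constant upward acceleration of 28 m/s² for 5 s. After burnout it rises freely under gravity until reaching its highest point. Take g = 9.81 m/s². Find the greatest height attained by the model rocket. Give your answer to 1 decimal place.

1349.0 m

Phase 1 (powered ascent): v₀ = 0 m/s, a = 28 m/s².
v = v₀ + at = 0 + (28)(5) = 140 m/s
Δx = v₀t + ½at² = 0·5 + 0.5·28·5² = 350 m

Phase 2 (coasting upward): v₀ = 140 m/s, a = -9.81 m/s².
v = v₀ + at → t = (0 − 140) / -9.81 = 14.3 s
v² = v₀² + 2aΔx → Δx = (0² − 140²)/(2·-9.81) = 999 m
Maximum height = 350 + 999 = 1350 m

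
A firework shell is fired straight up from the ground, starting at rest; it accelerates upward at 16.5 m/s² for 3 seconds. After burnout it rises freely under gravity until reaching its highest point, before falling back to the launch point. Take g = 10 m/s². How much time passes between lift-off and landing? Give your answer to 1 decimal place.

14.2 s

Phase 1 (powered ascent): v₀ = 0 m/s, a = 16.5 m/s².
v = v₀ + at = 0 + (16.5)(3) = 49.5 m/s
Δx = v₀t + ½at² = 0·3 + 0.5·16.5·3² = 74.2 m

Phase 2 (coasting upward): v₀ = 49.5 m/s, a = -10 m/s².
v = v₀ + at → t = (0 − 49.5) / -10 = 4.95 s
v² = v₀² + 2aΔx → Δx = (0² − 49.5²)/(2·-10) = 123 m

Phase 3 (free fall): v₀ = 0 m/s, a = -10 m/s².
Falls 197 m from rest: t = √(2·197/10) = 6.27 s; v = g·t = 62.7 m/s.
Total time = 3.00 + 4.95 + 6.27 = 14.2 s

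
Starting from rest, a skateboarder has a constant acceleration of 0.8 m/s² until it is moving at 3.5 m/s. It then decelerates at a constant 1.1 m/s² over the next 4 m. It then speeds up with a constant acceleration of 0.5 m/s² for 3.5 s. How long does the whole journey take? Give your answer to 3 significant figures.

9.37 s

Phase 1 (accelerating): v₀ = 0 m/s, a = 0.8 m/s².
v = v₀ + at → t = (3.5 − 0) / 0.8 = 4.38 s
v² = v₀² + 2aΔx → Δx = (3.5² − 0²)/(2·0.8) = 7.66 m

Phase 2 (decelerating): v₀ = 3.50 m/s, a = -1.1 m/s².
v² = v₀² + 2aΔx = 3.50² + 2·-1.1·4 = 3.45 → v = 1.86 m/s
t = (v − v₀)/a = (1.86 − 3.50)/-1.1 = 1.49 s

Phase 3 (accelerating): v₀ = 1.86 m/s, a = 0.5 m/s².
v = v₀ + at = 1.86 + (0.5)(3.5) = 3.61 m/s
Δx = v₀t + ½at² = 1.86·3.5 + 0.5·0.5·3.5² = 9.56 m
Total time = 4.38 + 1.49 + 3.50 = 9.37 s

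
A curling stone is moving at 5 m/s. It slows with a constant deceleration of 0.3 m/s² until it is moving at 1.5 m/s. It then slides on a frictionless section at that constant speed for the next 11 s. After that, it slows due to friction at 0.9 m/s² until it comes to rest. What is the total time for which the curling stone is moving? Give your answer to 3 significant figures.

Phase 1 (decelerating): v₀ = 5.00 m/s, a = -0.3 m/s².
v = v₀ + at → t = (1.5 − 5.00) / -0.3 = 11.7 s
v² = v₀² + 2aΔx → Δx = (1.5² − 5.00²)/(2·-0.3) = 37.9 m

Phase 2 (constant speed): v₀ = 1.50 m/s, a = 0 m/s².
v = v₀ + at = 1.50 + (0)(11) = 1.50 m/s
Δx = v₀t + ½at² = 1.50·11 + 0.5·0·11² = 16.5 m

Phase 3 (decelerating): v₀ = 1.50 m/s, a = -0.9 m/s².
v = v₀ + at → t = (0 − 1.50) / -0.9 = 1.67 s
v² = v₀² + 2aΔx → Δx = (0² − 1.50²)/(2·-0.9) = 1.25 m
Total time = 11.7 + 11.0 + 1.67 = 24.3 s

24.3 s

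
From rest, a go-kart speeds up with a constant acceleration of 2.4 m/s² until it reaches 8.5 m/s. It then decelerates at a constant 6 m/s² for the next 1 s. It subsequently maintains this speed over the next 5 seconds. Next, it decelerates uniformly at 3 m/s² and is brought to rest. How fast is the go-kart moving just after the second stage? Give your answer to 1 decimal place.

2.5 m/s

Phase 1 (accelerating): v₀ = 0 m/s, a = 2.4 m/s².
v = v₀ + at → t = (8.5 − 0) / 2.4 = 3.54 s
v² = v₀² + 2aΔx → Δx = (8.5² − 0²)/(2·2.4) = 15.1 m

Phase 2 (decelerating): v₀ = 8.50 m/s, a = -6 m/s².
v = v₀ + at = 8.50 + (-6)(1) = 2.50 m/s
Δx = v₀t + ½at² = 8.50·1 + 0.5·-6·1² = 5.50 m
Speed at end of phase 2 = 2.50 m/s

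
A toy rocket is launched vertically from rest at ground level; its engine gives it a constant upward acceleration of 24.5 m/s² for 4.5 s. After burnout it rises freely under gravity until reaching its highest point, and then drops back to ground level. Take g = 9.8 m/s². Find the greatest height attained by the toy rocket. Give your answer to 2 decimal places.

868.22 m

Phase 1 (powered ascent): v₀ = 0 m/s, a = 24.5 m/s².
v = v₀ + at = 0 + (24.5)(4.5) = 110 m/s
Δx = v₀t + ½at² = 0·4.5 + 0.5·24.5·4.5² = 248 m

Phase 2 (coasting upward): v₀ = 110 m/s, a = -9.8 m/s².
v = v₀ + at → t = (0 − 110) / -9.8 = 11.2 s
v² = v₀² + 2aΔx → Δx = (0² − 110²)/(2·-9.8) = 620 m
Maximum height = 248 + 620 = 868 m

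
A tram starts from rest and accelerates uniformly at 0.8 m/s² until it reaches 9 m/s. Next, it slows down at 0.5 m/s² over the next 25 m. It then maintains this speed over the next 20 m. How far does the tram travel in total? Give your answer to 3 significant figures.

Phase 1 (accelerating): v₀ = 0 m/s, a = 0.8 m/s².
v = v₀ + at → t = (9 − 0) / 0.8 = 11.2 s
v² = v₀² + 2aΔx → Δx = (9² − 0²)/(2·0.8) = 50.6 m

Phase 2 (decelerating): v₀ = 9.00 m/s, a = -0.5 m/s².
v² = v₀² + 2aΔx = 9.00² + 2·-0.5·25 = 56.0 → v = 7.48 m/s
t = (v − v₀)/a = (7.48 − 9.00)/-0.5 = 3.03 s

Phase 3 (constant speed): v₀ = 7.48 m/s, a = 0 m/s².
Constant speed: t = d/v = 20/7.48 = 2.67 s
Total distance = 50.6 + 25.0 + 20.0 = 95.6 m

95.6 m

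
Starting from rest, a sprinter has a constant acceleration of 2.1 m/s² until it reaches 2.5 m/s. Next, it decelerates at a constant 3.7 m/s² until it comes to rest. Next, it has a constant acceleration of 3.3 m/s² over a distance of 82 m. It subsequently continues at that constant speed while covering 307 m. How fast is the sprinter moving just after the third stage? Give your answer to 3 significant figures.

Phase 1 (accelerating): v₀ = 0 m/s, a = 2.1 m/s².
v = v₀ + at → t = (2.5 − 0) / 2.1 = 1.19 s
v² = v₀² + 2aΔx → Δx = (2.5² − 0²)/(2·2.1) = 1.49 m

Phase 2 (decelerating): v₀ = 2.50 m/s, a = -3.7 m/s².
v = v₀ + at → t = (0 − 2.50) / -3.7 = 0.676 s
v² = v₀² + 2aΔx → Δx = (0² − 2.50²)/(2·-3.7) = 0.845 m

Phase 3 (accelerating): v₀ = 0 m/s, a = 3.3 m/s².
v² = v₀² + 2aΔx = 0² + 2·3.3·82 = 541 → v = 23.3 m/s
t = (v − v₀)/a = (23.3 − 0)/3.3 = 7.05 s
Speed at end of phase 3 = 23.3 m/s

23.3 m/s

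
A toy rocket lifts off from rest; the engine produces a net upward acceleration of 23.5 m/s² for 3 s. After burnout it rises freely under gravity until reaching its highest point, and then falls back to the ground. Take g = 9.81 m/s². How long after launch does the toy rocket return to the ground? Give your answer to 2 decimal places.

18.74 s

Phase 1 (powered ascent): v₀ = 0 m/s, a = 23.5 m/s².
v = v₀ + at = 0 + (23.5)(3) = 70.5 m/s
Δx = v₀t + ½at² = 0·3 + 0.5·23.5·3² = 106 m

Phase 2 (coasting upward): v₀ = 70.5 m/s, a = -9.81 m/s².
v = v₀ + at → t = (0 − 70.5) / -9.81 = 7.19 s
v² = v₀² + 2aΔx → Δx = (0² − 70.5²)/(2·-9.81) = 253 m

Phase 3 (free fall): v₀ = 0 m/s, a = -9.81 m/s².
Falls 359 m from rest: t = √(2·359/9.81) = 8.56 s; v = g·t = 83.9 m/s.
Total time = 3.00 + 7.19 + 8.56 = 18.7 s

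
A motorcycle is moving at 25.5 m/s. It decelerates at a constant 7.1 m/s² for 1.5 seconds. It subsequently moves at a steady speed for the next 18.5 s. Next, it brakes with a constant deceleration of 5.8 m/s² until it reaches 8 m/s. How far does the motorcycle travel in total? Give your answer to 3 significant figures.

318 m

Phase 1 (decelerating): v₀ = 25.5 m/s, a = -7.1 m/s².
v = v₀ + at = 25.5 + (-7.1)(1.5) = 14.9 m/s
Δx = v₀t + ½at² = 25.5·1.5 + 0.5·-7.1·1.5² = 30.3 m

Phase 2 (constant speed): v₀ = 14.9 m/s, a = 0 m/s².
v = v₀ + at = 14.9 + (0)(18.5) = 14.9 m/s
Δx = v₀t + ½at² = 14.9·18.5 + 0.5·0·18.5² = 275 m

Phase 3 (decelerating): v₀ = 14.9 m/s, a = -5.8 m/s².
v = v₀ + at → t = (8 − 14.9) / -5.8 = 1.18 s
v² = v₀² + 2aΔx → Δx = (8² − 14.9²)/(2·-5.8) = 13.5 m
Total distance = 30.3 + 275 + 13.5 = 318 m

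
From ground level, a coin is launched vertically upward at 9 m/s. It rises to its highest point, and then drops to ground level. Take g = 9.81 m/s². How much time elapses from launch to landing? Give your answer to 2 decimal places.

Phase 1 (rising): v₀ = 9.00 m/s, a = -9.81 m/s².
v = v₀ + at → t = (0 − 9.00) / -9.81 = 0.917 s
v² = v₀² + 2aΔx → Δx = (0² − 9.00²)/(2·-9.81) = 4.13 m

Phase 2 (falling): v₀ = 0 m/s, a = -9.81 m/s².
Falls 4.13 m from rest: t = √(2·4.13/9.81) = 0.917 s; v = g·t = 9.00 m/s.
Total time = 0.917 + 0.917 = 1.83 s

1.83 s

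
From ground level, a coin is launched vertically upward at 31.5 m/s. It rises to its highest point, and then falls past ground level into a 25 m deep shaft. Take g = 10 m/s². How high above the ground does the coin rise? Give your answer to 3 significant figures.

49.6 m

Phase 1 (rising): v₀ = 31.5 m/s, a = -10 m/s².
v = v₀ + at → t = (0 − 31.5) / -10 = 3.15 s
v² = v₀² + 2aΔx → Δx = (0² − 31.5²)/(2·-10) = 49.6 m
Maximum height = 49.6 m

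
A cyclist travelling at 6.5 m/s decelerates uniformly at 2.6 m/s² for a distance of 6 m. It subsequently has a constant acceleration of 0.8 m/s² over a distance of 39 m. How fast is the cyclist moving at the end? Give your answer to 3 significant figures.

8.57 m/s

Phase 1 (decelerating): v₀ = 6.50 m/s, a = -2.6 m/s².
v² = v₀² + 2aΔx = 6.50² + 2·-2.6·6 = 11.0 → v = 3.32 m/s
t = (v − v₀)/a = (3.32 − 6.50)/-2.6 = 1.22 s

Phase 2 (accelerating): v₀ = 3.32 m/s, a = 0.8 m/s².
v² = v₀² + 2aΔx = 3.32² + 2·0.8·39 = 73.5 → v = 8.57 m/s
t = (v − v₀)/a = (8.57 − 3.32)/0.8 = 6.56 s
Final speed = 8.57 m/s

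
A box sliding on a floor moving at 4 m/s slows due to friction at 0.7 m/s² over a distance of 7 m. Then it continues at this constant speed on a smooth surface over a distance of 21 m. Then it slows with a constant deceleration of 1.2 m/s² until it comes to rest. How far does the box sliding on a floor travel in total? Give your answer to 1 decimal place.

30.6 m

Phase 1 (decelerating): v₀ = 4.00 m/s, a = -0.7 m/s².
v² = v₀² + 2aΔx = 4.00² + 2·-0.7·7 = 6.20 → v = 2.49 m/s
t = (v − v₀)/a = (2.49 − 4.00)/-0.7 = 2.16 s

Phase 2 (constant speed): v₀ = 2.49 m/s, a = 0 m/s².
Constant speed: t = d/v = 21/2.49 = 8.43 s

Phase 3 (decelerating): v₀ = 2.49 m/s, a = -1.2 m/s².
v = v₀ + at → t = (0 − 2.49) / -1.2 = 2.07 s
v² = v₀² + 2aΔx → Δx = (0² − 2.49²)/(2·-1.2) = 2.58 m
Total distance = 7.00 + 21.0 + 2.58 = 30.6 m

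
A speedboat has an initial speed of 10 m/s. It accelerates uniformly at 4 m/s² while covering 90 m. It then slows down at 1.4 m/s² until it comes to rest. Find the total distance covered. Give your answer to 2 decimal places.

382.86 m

Phase 1 (accelerating): v₀ = 10.0 m/s, a = 4 m/s².
v² = v₀² + 2aΔx = 10.0² + 2·4·90 = 820 → v = 28.6 m/s
t = (v − v₀)/a = (28.6 − 10.0)/4 = 4.66 s

Phase 2 (decelerating): v₀ = 28.6 m/s, a = -1.4 m/s².
v = v₀ + at → t = (0 − 28.6) / -1.4 = 20.5 s
v² = v₀² + 2aΔx → Δx = (0² − 28.6²)/(2·-1.4) = 293 m
Total distance = 90.0 + 293 = 383 m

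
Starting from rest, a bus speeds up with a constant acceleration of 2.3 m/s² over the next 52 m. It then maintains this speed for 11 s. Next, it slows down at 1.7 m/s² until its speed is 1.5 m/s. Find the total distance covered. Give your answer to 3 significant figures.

292 m

Phase 1 (accelerating): v₀ = 0 m/s, a = 2.3 m/s².
v² = v₀² + 2aΔx = 0² + 2·2.3·52 = 239 → v = 15.5 m/s
t = (v − v₀)/a = (15.5 − 0)/2.3 = 6.72 s

Phase 2 (constant speed): v₀ = 15.5 m/s, a = 0 m/s².
v = v₀ + at = 15.5 + (0)(11) = 15.5 m/s
Δx = v₀t + ½at² = 15.5·11 + 0.5·0·11² = 170 m

Phase 3 (decelerating): v₀ = 15.5 m/s, a = -1.7 m/s².
v = v₀ + at → t = (1.5 − 15.5) / -1.7 = 8.22 s
v² = v₀² + 2aΔx → Δx = (1.5² − 15.5²)/(2·-1.7) = 69.7 m
Total distance = 52.0 + 170 + 69.7 = 292 m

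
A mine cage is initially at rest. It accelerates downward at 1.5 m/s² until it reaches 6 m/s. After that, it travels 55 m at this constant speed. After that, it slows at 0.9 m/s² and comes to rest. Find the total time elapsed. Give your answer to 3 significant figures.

19.8 s

Phase 1 (accelerating): v₀ = 0 m/s, a = 1.5 m/s².
v = v₀ + at → t = (6 − 0) / 1.5 = 4.00 s
v² = v₀² + 2aΔx → Δx = (6² − 0²)/(2·1.5) = 12.0 m

Phase 2 (constant speed): v₀ = 6.00 m/s, a = 0 m/s².
Constant speed: t = d/v = 55/6.00 = 9.17 s

Phase 3 (decelerating): v₀ = 6.00 m/s, a = -0.9 m/s².
v = v₀ + at → t = (0 − 6.00) / -0.9 = 6.67 s
v² = v₀² + 2aΔx → Δx = (0² − 6.00²)/(2·-0.9) = 20.0 m
Total time = 4.00 + 9.17 + 6.67 = 19.8 s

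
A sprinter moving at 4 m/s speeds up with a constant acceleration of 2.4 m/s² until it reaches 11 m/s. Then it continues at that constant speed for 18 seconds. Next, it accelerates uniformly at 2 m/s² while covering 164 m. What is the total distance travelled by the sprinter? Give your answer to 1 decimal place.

383.9 m

Phase 1 (accelerating): v₀ = 4.00 m/s, a = 2.4 m/s².
v = v₀ + at → t = (11 − 4.00) / 2.4 = 2.92 s
v² = v₀² + 2aΔx → Δx = (11² − 4.00²)/(2·2.4) = 21.9 m

Phase 2 (constant speed): v₀ = 11.0 m/s, a = 0 m/s².
v = v₀ + at = 11.0 + (0)(18) = 11.0 m/s
Δx = v₀t + ½at² = 11.0·18 + 0.5·0·18² = 198 m

Phase 3 (accelerating): v₀ = 11.0 m/s, a = 2 m/s².
v² = v₀² + 2aΔx = 11.0² + 2·2·164 = 777 → v = 27.9 m/s
t = (v − v₀)/a = (27.9 − 11.0)/2 = 8.44 s
Total distance = 21.9 + 198 + 164 = 384 m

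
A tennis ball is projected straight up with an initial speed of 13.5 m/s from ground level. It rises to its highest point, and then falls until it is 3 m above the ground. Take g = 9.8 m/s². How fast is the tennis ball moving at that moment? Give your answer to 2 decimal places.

11.11 m/s

Phase 1 (rising): v₀ = 13.5 m/s, a = -9.8 m/s².
v = v₀ + at → t = (0 − 13.5) / -9.8 = 1.38 s
v² = v₀² + 2aΔx → Δx = (0² − 13.5²)/(2·-9.8) = 9.30 m

Phase 2 (falling): v₀ = 0 m/s, a = -9.8 m/s².
Falls 6.30 m from rest: t = √(2·6.30/9.8) = 1.13 s; v = g·t = 11.1 m/s.
Final speed = 11.1 m/s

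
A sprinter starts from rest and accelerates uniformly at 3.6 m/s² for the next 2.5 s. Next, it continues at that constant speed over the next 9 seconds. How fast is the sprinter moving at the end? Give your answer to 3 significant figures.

9.00 m/s

Phase 1 (accelerating): v₀ = 0 m/s, a = 3.6 m/s².
v = v₀ + at = 0 + (3.6)(2.5) = 9.00 m/s
Δx = v₀t + ½at² = 0·2.5 + 0.5·3.6·2.5² = 11.2 m

Phase 2 (constant speed): v₀ = 9.00 m/s, a = 0 m/s².
v = v₀ + at = 9.00 + (0)(9) = 9.00 m/s
Δx = v₀t + ½at² = 9.00·9 + 0.5·0·9² = 81.0 m
Final speed = 9.00 m/s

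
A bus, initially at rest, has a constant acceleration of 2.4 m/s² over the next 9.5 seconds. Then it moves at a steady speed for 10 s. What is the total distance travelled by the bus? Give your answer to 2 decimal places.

336.30 m

Phase 1 (accelerating): v₀ = 0 m/s, a = 2.4 m/s².
v = v₀ + at = 0 + (2.4)(9.5) = 22.8 m/s
Δx = v₀t + ½at² = 0·9.5 + 0.5·2.4·9.5² = 108 m

Phase 2 (constant speed): v₀ = 22.8 m/s, a = 0 m/s².
v = v₀ + at = 22.8 + (0)(10) = 22.8 m/s
Δx = v₀t + ½at² = 22.8·10 + 0.5·0·10² = 228 m
Total distance = 108 + 228 = 336 m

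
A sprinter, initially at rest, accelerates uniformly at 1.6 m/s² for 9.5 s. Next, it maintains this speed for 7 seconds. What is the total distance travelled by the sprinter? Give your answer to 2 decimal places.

178.60 m

Phase 1 (accelerating): v₀ = 0 m/s, a = 1.6 m/s².
v = v₀ + at = 0 + (1.6)(9.5) = 15.2 m/s
Δx = v₀t + ½at² = 0·9.5 + 0.5·1.6·9.5² = 72.2 m

Phase 2 (constant speed): v₀ = 15.2 m/s, a = 0 m/s².
v = v₀ + at = 15.2 + (0)(7) = 15.2 m/s
Δx = v₀t + ½at² = 15.2·7 + 0.5·0·7² = 106 m
Total distance = 72.2 + 106 = 179 m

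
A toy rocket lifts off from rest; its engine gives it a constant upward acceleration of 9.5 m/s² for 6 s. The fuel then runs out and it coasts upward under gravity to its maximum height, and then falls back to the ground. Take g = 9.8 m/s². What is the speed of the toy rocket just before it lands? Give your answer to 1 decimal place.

81.2 m/s

Phase 1 (powered ascent): v₀ = 0 m/s, a = 9.5 m/s².
v = v₀ + at = 0 + (9.5)(6) = 57.0 m/s
Δx = v₀t + ½at² = 0·6 + 0.5·9.5·6² = 171 m

Phase 2 (coasting upward): v₀ = 57.0 m/s, a = -9.8 m/s².
v = v₀ + at → t = (0 − 57.0) / -9.8 = 5.82 s
v² = v₀² + 2aΔx → Δx = (0² − 57.0²)/(2·-9.8) = 166 m

Phase 3 (free fall): v₀ = 0 m/s, a = -9.8 m/s².
Falls 337 m from rest: t = √(2·337/9.8) = 8.29 s; v = g·t = 81.2 m/s.
Impact speed = 81.2 m/s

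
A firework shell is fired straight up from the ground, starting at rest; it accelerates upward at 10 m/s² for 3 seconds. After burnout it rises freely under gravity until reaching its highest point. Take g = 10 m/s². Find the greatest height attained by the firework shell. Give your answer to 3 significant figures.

Phase 1 (powered ascent): v₀ = 0 m/s, a = 10 m/s².
v = v₀ + at = 0 + (10)(3) = 30.0 m/s
Δx = v₀t + ½at² = 0·3 + 0.5·10·3² = 45.0 m

Phase 2 (coasting upward): v₀ = 30.0 m/s, a = -10 m/s².
v = v₀ + at → t = (0 − 30.0) / -10 = 3.00 s
v² = v₀² + 2aΔx → Δx = (0² − 30.0²)/(2·-10) = 45.0 m
Maximum height = 45.0 + 45.0 = 90.0 m

90.0 m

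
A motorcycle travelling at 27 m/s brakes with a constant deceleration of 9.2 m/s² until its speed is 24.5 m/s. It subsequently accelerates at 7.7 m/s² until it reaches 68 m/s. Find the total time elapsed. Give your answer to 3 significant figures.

5.92 s

Phase 1 (decelerating): v₀ = 27.0 m/s, a = -9.2 m/s².
v = v₀ + at → t = (24.5 − 27.0) / -9.2 = 0.272 s
v² = v₀² + 2aΔx → Δx = (24.5² − 27.0²)/(2·-9.2) = 7.00 m

Phase 2 (accelerating): v₀ = 24.5 m/s, a = 7.7 m/s².
v = v₀ + at → t = (68 − 24.5) / 7.7 = 5.65 s
v² = v₀² + 2aΔx → Δx = (68² − 24.5²)/(2·7.7) = 261 m
Total time = 0.272 + 5.65 = 5.92 s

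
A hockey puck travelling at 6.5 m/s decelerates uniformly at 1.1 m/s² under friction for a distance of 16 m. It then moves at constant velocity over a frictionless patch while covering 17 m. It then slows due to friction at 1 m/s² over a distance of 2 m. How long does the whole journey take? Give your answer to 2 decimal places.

Phase 1 (decelerating): v₀ = 6.50 m/s, a = -1.1 m/s².
v² = v₀² + 2aΔx = 6.50² + 2·-1.1·16 = 7.05 → v = 2.66 m/s
t = (v − v₀)/a = (2.66 − 6.50)/-1.1 = 3.50 s

Phase 2 (constant speed): v₀ = 2.66 m/s, a = 0 m/s².
Constant speed: t = d/v = 17/2.66 = 6.40 s

Phase 3 (decelerating): v₀ = 2.66 m/s, a = -1 m/s².
v² = v₀² + 2aΔx = 2.66² + 2·-1·2 = 3.05 → v = 1.75 m/s
t = (v − v₀)/a = (1.75 − 2.66)/-1 = 0.909 s
Total time = 3.50 + 6.40 + 0.909 = 10.8 s

10.81 s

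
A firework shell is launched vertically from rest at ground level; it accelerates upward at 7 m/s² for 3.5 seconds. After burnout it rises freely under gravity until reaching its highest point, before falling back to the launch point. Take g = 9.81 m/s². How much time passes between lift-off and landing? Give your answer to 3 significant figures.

9.87 s

Phase 1 (powered ascent): v₀ = 0 m/s, a = 7 m/s².
v = v₀ + at = 0 + (7)(3.5) = 24.5 m/s
Δx = v₀t + ½at² = 0·3.5 + 0.5·7·3.5² = 42.9 m

Phase 2 (coasting upward): v₀ = 24.5 m/s, a = -9.81 m/s².
v = v₀ + at → t = (0 − 24.5) / -9.81 = 2.50 s
v² = v₀² + 2aΔx → Δx = (0² − 24.5²)/(2·-9.81) = 30.6 m

Phase 3 (free fall): v₀ = 0 m/s, a = -9.81 m/s².
Falls 73.5 m from rest: t = √(2·73.5/9.81) = 3.87 s; v = g·t = 38.0 m/s.
Total time = 3.50 + 2.50 + 3.87 = 9.87 s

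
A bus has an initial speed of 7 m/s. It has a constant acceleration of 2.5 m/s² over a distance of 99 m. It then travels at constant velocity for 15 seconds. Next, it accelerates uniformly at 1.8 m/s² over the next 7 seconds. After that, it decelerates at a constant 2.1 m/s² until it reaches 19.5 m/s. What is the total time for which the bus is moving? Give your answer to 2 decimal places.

36.35 s

Phase 1 (accelerating): v₀ = 7.00 m/s, a = 2.5 m/s².
v² = v₀² + 2aΔx = 7.00² + 2·2.5·99 = 544 → v = 23.3 m/s
t = (v − v₀)/a = (23.3 − 7.00)/2.5 = 6.53 s

Phase 2 (constant speed): v₀ = 23.3 m/s, a = 0 m/s².
v = v₀ + at = 23.3 + (0)(15) = 23.3 m/s
Δx = v₀t + ½at² = 23.3·15 + 0.5·0·15² = 350 m

Phase 3 (accelerating): v₀ = 23.3 m/s, a = 1.8 m/s².
v = v₀ + at = 23.3 + (1.8)(7) = 35.9 m/s
Δx = v₀t + ½at² = 23.3·7 + 0.5·1.8·7² = 207 m

Phase 4 (decelerating): v₀ = 35.9 m/s, a = -2.1 m/s².
v = v₀ + at → t = (19.5 − 35.9) / -2.1 = 7.82 s
v² = v₀² + 2aΔx → Δx = (19.5² − 35.9²)/(2·-2.1) = 217 m
Total time = 6.53 + 15.0 + 7.00 + 7.82 = 36.4 s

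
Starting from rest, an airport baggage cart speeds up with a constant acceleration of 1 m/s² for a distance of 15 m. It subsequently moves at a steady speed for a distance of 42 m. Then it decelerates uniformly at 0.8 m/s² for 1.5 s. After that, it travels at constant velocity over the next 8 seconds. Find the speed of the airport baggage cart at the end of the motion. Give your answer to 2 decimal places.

Phase 1 (accelerating): v₀ = 0 m/s, a = 1 m/s².
v² = v₀² + 2aΔx = 0² + 2·1·15 = 30.0 → v = 5.48 m/s
t = (v − v₀)/a = (5.48 − 0)/1 = 5.48 s

Phase 2 (constant speed): v₀ = 5.48 m/s, a = 0 m/s².
Constant speed: t = d/v = 42/5.48 = 7.67 s

Phase 3 (decelerating): v₀ = 5.48 m/s, a = -0.8 m/s².
v = v₀ + at = 5.48 + (-0.8)(1.5) = 4.28 m/s
Δx = v₀t + ½at² = 5.48·1.5 + 0.5·-0.8·1.5² = 7.32 m

Phase 4 (constant speed): v₀ = 4.28 m/s, a = 0 m/s².
v = v₀ + at = 4.28 + (0)(8) = 4.28 m/s
Δx = v₀t + ½at² = 4.28·8 + 0.5·0·8² = 34.2 m
Final speed = 4.28 m/s

4.28 m/s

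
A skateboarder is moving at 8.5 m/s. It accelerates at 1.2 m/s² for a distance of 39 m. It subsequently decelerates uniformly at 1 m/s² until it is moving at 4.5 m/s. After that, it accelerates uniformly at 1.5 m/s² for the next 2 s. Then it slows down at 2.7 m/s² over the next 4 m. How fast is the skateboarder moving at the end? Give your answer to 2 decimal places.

Phase 1 (accelerating): v₀ = 8.50 m/s, a = 1.2 m/s².
v² = v₀² + 2aΔx = 8.50² + 2·1.2·39 = 166 → v = 12.9 m/s
t = (v − v₀)/a = (12.9 − 8.50)/1.2 = 3.65 s

Phase 2 (decelerating): v₀ = 12.9 m/s, a = -1 m/s².
v = v₀ + at → t = (4.5 − 12.9) / -1 = 8.38 s
v² = v₀² + 2aΔx → Δx = (4.5² − 12.9²)/(2·-1) = 72.8 m

Phase 3 (accelerating): v₀ = 4.50 m/s, a = 1.5 m/s².
v = v₀ + at = 4.50 + (1.5)(2) = 7.50 m/s
Δx = v₀t + ½at² = 4.50·2 + 0.5·1.5·2² = 12.0 m

Phase 4 (decelerating): v₀ = 7.50 m/s, a = -2.7 m/s².
v² = v₀² + 2aΔx = 7.50² + 2·-2.7·4 = 34.6 → v = 5.89 m/s
t = (v − v₀)/a = (5.89 − 7.50)/-2.7 = 0.598 s
Final speed = 5.89 m/s

5.89 m/s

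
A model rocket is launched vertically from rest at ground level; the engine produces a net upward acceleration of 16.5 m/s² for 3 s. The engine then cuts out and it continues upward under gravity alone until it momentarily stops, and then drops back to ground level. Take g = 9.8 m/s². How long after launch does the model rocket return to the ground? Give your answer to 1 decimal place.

14.4 s

Phase 1 (powered ascent): v₀ = 0 m/s, a = 16.5 m/s².
v = v₀ + at = 0 + (16.5)(3) = 49.5 m/s
Δx = v₀t + ½at² = 0·3 + 0.5·16.5·3² = 74.2 m

Phase 2 (coasting upward): v₀ = 49.5 m/s, a = -9.8 m/s².
v = v₀ + at → t = (0 − 49.5) / -9.8 = 5.05 s
v² = v₀² + 2aΔx → Δx = (0² − 49.5²)/(2·-9.8) = 125 m

Phase 3 (free fall): v₀ = 0 m/s, a = -9.8 m/s².
Falls 199 m from rest: t = √(2·199/9.8) = 6.38 s; v = g·t = 62.5 m/s.
Total time = 3.00 + 5.05 + 6.38 = 14.4 s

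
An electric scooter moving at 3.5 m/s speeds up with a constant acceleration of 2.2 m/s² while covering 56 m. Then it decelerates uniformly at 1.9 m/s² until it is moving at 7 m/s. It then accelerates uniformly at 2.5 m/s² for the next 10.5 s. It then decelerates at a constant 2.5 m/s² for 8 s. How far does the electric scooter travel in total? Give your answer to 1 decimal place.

Phase 1 (accelerating): v₀ = 3.50 m/s, a = 2.2 m/s².
v² = v₀² + 2aΔx = 3.50² + 2·2.2·56 = 259 → v = 16.1 m/s
t = (v − v₀)/a = (16.1 − 3.50)/2.2 = 5.72 s

Phase 2 (decelerating): v₀ = 16.1 m/s, a = -1.9 m/s².
v = v₀ + at → t = (7 − 16.1) / -1.9 = 4.78 s
v² = v₀² + 2aΔx → Δx = (7² − 16.1²)/(2·-1.9) = 55.2 m

Phase 3 (accelerating): v₀ = 7.00 m/s, a = 2.5 m/s².
v = v₀ + at = 7.00 + (2.5)(10.5) = 33.2 m/s
Δx = v₀t + ½at² = 7.00·10.5 + 0.5·2.5·10.5² = 211 m

Phase 4 (decelerating): v₀ = 33.2 m/s, a = -2.5 m/s².
v = v₀ + at = 33.2 + (-2.5)(8) = 13.2 m/s
Δx = v₀t + ½at² = 33.2·8 + 0.5·-2.5·8² = 186 m
Total distance = 56.0 + 55.2 + 211 + 186 = 508 m

508.5 m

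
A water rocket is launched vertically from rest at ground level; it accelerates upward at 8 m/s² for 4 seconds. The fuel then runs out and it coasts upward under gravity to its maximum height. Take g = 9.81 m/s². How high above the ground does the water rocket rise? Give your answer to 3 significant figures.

Phase 1 (powered ascent): v₀ = 0 m/s, a = 8 m/s².
v = v₀ + at = 0 + (8)(4) = 32.0 m/s
Δx = v₀t + ½at² = 0·4 + 0.5·8·4² = 64.0 m

Phase 2 (coasting upward): v₀ = 32.0 m/s, a = -9.81 m/s².
v = v₀ + at → t = (0 − 32.0) / -9.81 = 3.26 s
v² = v₀² + 2aΔx → Δx = (0² − 32.0²)/(2·-9.81) = 52.2 m
Maximum height = 64.0 + 52.2 = 116 m

116 m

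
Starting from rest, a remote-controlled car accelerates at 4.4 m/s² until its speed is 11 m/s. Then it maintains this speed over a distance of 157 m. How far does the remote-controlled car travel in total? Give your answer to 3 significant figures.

171 m

Phase 1 (accelerating): v₀ = 0 m/s, a = 4.4 m/s².
v = v₀ + at → t = (11 − 0) / 4.4 = 2.50 s
v² = v₀² + 2aΔx → Δx = (11² − 0²)/(2·4.4) = 13.7 m

Phase 2 (constant speed): v₀ = 11.0 m/s, a = 0 m/s².
Constant speed: t = d/v = 157/11.0 = 14.3 s
Total distance = 13.7 + 157 = 171 m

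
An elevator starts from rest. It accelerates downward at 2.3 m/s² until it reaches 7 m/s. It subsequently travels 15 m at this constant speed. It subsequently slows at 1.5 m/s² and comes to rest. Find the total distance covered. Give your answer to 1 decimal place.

42.0 m

Phase 1 (accelerating): v₀ = 0 m/s, a = 2.3 m/s².
v = v₀ + at → t = (7 − 0) / 2.3 = 3.04 s
v² = v₀² + 2aΔx → Δx = (7² − 0²)/(2·2.3) = 10.7 m

Phase 2 (constant speed): v₀ = 7.00 m/s, a = 0 m/s².
Constant speed: t = d/v = 15/7.00 = 2.14 s

Phase 3 (decelerating): v₀ = 7.00 m/s, a = -1.5 m/s².
v = v₀ + at → t = (0 − 7.00) / -1.5 = 4.67 s
v² = v₀² + 2aΔx → Δx = (0² − 7.00²)/(2·-1.5) = 16.3 m
Total distance = 10.7 + 15.0 + 16.3 = 42.0 m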